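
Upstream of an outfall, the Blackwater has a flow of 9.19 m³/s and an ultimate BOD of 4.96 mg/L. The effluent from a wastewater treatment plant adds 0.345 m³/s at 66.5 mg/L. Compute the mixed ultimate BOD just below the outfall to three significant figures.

Flow-weighted mixing: C = (Q_r C_r + Q_w C_w)/(Q_r + Q_w)
= (9.19×4.96 + 0.345×66.5)/(9.19 + 0.345) = 68.52/9.535 = 7.187 mg/L.

7.19 mg/L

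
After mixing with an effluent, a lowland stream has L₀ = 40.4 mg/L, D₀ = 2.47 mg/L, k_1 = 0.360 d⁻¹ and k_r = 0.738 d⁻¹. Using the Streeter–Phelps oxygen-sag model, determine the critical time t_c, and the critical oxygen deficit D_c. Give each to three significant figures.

t_c ≈ 1.72 d; D_c ≈ 10.6 mg/L

t_c = [1/(k_r−k_1)] ln[(k_r/k_1)(1 − D₀(k_r−k_1)/(k_1 L₀))]
= [1/(0.738−0.360)] ln[(0.738/0.360)(1 − 2.47×0.3780/(0.360×40.4))]
= (1/0.3780) ln[2.050 × 0.9358] = 2.646 × ln(1.918) = 2.646 × 0.6515 = 1.724 d.
D_c = (k_1/k_r) L₀ e^(−k_1 t_c) = (0.360/0.738) × 40.4 × e^(−0.360×1.724) = 0.4878 × 40.4 × 0.5377 = 10.60 mg/L.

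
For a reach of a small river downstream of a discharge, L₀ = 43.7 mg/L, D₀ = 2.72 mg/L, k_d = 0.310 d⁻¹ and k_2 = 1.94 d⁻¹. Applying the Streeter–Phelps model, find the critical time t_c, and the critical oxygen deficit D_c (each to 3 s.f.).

With k_2/k_d = 6.258 and 1 − D₀(k_2−k_d)/(k_d L₀) = 0.6727,
t_c = ln(6.258 × 0.6727) / (1.94 − 0.310) = ln(4.210) / 1.630 = 1.437/1.630 = 0.8819 d.
D_c = (k_d/k_2) L₀ e^(−k_d t_c) = (0.310/1.94) × 43.7 × e^(−0.310×0.8819) = 0.1598 × 43.7 × 0.7608 = 5.313 mg/L.

t_c ≈ 0.882 d; D_c ≈ 5.31 mg/L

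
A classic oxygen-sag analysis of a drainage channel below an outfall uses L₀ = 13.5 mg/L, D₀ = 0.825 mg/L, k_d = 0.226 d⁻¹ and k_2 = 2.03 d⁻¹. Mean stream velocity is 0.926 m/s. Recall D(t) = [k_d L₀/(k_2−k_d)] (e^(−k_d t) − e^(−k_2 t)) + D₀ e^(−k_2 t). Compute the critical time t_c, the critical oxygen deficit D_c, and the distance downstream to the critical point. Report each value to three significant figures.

t_c ≈ 0.846 d; D_c ≈ 1.24 mg/L; x_c ≈ 67.7 km

With k_2/k_d = 8.982 and 1 − D₀(k_2−k_d)/(k_d L₀) = 0.5122,
t_c = ln(8.982 × 0.5122) / (2.03 − 0.226) = ln(4.601) / 1.804 = 1.526/1.804 = 0.8460 d.
D_c = (k_d/k_2) L₀ e^(−k_d t_c) = (0.226/2.03) × 13.5 × e^(−0.226×0.8460) = 0.1113 × 13.5 × 0.8260 = 1.241 mg/L.
x_c = v t_c = 0.926 m/s × 0.8460 d × 86400 s/d = 67690 m ≈ 67.7 km.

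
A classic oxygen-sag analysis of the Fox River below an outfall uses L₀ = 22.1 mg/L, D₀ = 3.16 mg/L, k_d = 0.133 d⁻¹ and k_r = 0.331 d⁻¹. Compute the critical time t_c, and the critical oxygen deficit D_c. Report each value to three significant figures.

With k_r/k_d = 2.489 and 1 − D₀(k_r−k_d)/(k_d L₀) = 0.7871,
t_c = ln(2.489 × 0.7871) / (0.331 − 0.133) = ln(1.959) / 0.1980 = 0.6724/0.1980 = 3.396 d.
L(t_c) = L₀ e^(−k_d t_c) = 22.1 × 0.6366 = 14.07 mg/L, and at the critical point k_r D_c = k_d L, so D_c = (0.133/0.331) × 14.07 = 5.653 mg/L.

t_c ≈ 3.40 d; D_c ≈ 5.65 mg/L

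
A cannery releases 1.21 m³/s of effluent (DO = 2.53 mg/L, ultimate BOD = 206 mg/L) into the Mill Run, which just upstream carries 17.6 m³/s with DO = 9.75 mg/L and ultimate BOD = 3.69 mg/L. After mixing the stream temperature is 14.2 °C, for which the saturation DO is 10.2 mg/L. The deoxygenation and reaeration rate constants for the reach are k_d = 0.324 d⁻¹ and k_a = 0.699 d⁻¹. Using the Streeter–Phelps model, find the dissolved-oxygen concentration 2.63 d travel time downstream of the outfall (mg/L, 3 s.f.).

DO ≈ 6.19 mg/L

Mixed DO = (17.6×9.75 + 1.21×2.53)/(17.6+1.21) = 174.7/18.81 = 9.286 mg/L.
Mixed L₀ = (17.6×3.69 + 1.21×206)/(18.81) = 314.2/18.81 = 16.70 mg/L.
Initial deficit D₀ = C_s − DO₀ = 10.2 − 9.286 = 0.9144 mg/L.
D(2.63) = [0.324×16.70/(0.699−0.324)](e^(−0.324×2.63) − e^(−0.699×2.63)) + 0.9144 e^(−0.699×2.63)
= 14.43 × (0.4265 − 0.1591) + 0.9144 × 0.1591 = 4.005 mg/L.
DO = 10.2 − 4.005 = 6.195 mg/L.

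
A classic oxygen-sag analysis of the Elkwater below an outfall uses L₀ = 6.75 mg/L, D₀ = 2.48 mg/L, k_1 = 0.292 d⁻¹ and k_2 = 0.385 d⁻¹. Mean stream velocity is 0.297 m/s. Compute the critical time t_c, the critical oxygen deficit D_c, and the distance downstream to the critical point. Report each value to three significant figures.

At the critical point dD/dt = 0, so k_1 L₀ e^(−k_1 t) = k_2 D. Substituting D(t) from the Streeter–Phelps equation and solving for t gives
t_c = ln[(k_2/k_1)(1 − D₀(k_2−k_1)/(k_1 L₀))] / (k_2−k_1).
Here k_2−k_1 = 0.09300 d⁻¹ and 1 − D₀(k_2−k_1)/(k_1 L₀) = 1 − 2.48×0.09300/(0.292×6.75) = 0.8830, so
t_c = ln(1.318 × 0.8830) / 0.09300 = 0.1520 / 0.09300 = 1.635 d.
D_c = (k_1/k_2) L₀ e^(−k_1 t_c) = (0.292/0.385) × 6.75 × e^(−0.292×1.635) = 0.7584 × 6.75 × 0.6204 = 3.176 mg/L.
x_c = v t_c = 0.297 m/s × 1.635 d × 86400 s/d = 41950 m ≈ 42.0 km.

t_c ≈ 1.63 d; D_c ≈ 3.18 mg/L; x_c ≈ 42.0 km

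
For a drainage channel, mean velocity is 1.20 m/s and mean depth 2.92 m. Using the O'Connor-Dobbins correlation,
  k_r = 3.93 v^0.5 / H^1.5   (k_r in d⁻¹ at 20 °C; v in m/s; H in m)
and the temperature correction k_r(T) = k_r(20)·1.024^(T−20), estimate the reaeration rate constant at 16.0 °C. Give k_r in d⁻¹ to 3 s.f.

k_r ≈ 0.785 d⁻¹

k_r(20) = 3.93 × 1.20^0.5 / 2.92^1.5 = 3.93 × 1.095 / 4.990 = 0.8628 d⁻¹.
k_r(16.0) = 0.8628 × 1.024^(16.0−20) = 0.8628 × 0.9095 = 0.7847 d⁻¹.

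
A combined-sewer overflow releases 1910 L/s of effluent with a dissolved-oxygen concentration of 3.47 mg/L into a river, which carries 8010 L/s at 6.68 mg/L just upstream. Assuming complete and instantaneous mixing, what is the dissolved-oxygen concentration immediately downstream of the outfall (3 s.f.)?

6.06 mg/L

Flow-weighted mixing: C = (Q_r C_r + Q_w C_w)/(Q_r + Q_w)
= (8010×6.68 + 1910×3.47)/(8010 + 1910) = 60130/9920 = 6.062 mg/L.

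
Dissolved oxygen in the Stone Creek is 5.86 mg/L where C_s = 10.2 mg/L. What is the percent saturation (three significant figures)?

% saturation = C/C_s × 100 = 5.86/10.2 × 100 = 57.5 %.

57.5 % saturation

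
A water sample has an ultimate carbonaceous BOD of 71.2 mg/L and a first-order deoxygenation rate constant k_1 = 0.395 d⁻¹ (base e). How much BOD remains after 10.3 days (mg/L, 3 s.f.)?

L ≈ 1.22 mg/L

L_t = L₀ e^(−k_1 t) = 71.2 × e^(−0.395×10.3) = 71.2 × 0.01710 = 1.218 mg/L.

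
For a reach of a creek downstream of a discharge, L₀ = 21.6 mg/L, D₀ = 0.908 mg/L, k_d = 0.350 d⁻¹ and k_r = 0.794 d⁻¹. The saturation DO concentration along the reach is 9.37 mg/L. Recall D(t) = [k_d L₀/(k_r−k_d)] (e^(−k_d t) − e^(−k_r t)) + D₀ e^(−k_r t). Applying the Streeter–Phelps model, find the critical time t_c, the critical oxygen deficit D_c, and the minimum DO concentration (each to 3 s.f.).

t_c ≈ 1.72 d; D_c ≈ 5.21 mg/L; min DO ≈ 4.16 mg/L

With k_r/k_d = 2.269 and 1 − D₀(k_r−k_d)/(k_d L₀) = 0.9467,
t_c = ln(2.269 × 0.9467) / (0.794 − 0.350) = ln(2.148) / 0.4440 = 0.7643/0.4440 = 1.722 d.
L(t_c) = L₀ e^(−k_d t_c) = 21.6 × 0.5474 = 11.82 mg/L, and at the critical point k_r D_c = k_d L, so D_c = (0.350/0.794) × 11.82 = 5.212 mg/L.
Minimum DO = C_s − D_c = 9.37 − 5.212 = 4.158 mg/L.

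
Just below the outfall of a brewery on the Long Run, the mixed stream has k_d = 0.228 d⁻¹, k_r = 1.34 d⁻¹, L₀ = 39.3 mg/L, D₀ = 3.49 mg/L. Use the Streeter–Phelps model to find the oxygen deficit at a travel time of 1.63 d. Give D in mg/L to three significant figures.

D ≈ 5.04 mg/L

k_d L₀/(k_r−k_d) = 0.228×39.3/(1.34−0.228) = 8.960/1.112 = 8.058 mg/L.
e^(−k_d t) = e^(−0.228×1.630) = 0.6896; e^(−k_r t) = e^(−1.34×1.630) = 0.1126.
D = 8.058 × (0.6896 − 0.1126) + 3.49 × 0.1126 = 4.650 + 0.3929 = 5.043 mg/L.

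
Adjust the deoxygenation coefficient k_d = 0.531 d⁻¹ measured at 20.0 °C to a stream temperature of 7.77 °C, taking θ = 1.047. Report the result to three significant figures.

k_d(T₂) = k_d(T₁) · θ^(T₂−T₁) = 0.531 × 1.047^(7.77−20.0)
= 0.531 × 1.047^-12.2 = 0.531 × 0.5702 = 0.3028 d⁻¹.

k_d ≈ 0.303 d⁻¹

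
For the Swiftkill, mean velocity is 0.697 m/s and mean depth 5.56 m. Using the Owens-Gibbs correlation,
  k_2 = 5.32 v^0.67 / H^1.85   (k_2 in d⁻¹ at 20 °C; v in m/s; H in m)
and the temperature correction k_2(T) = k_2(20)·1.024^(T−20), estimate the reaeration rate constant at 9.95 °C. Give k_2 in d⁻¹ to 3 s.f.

k_2 ≈ 0.138 d⁻¹

k_2(20) = 5.32 × 0.697^0.67 / 5.56^1.85 = 5.32 × 0.7852 / 23.90 = 0.1748 d⁻¹.
k_2(9.95) = 0.1748 × 1.024^(9.95−20) = 0.1748 × 0.7879 = 0.1377 d⁻¹.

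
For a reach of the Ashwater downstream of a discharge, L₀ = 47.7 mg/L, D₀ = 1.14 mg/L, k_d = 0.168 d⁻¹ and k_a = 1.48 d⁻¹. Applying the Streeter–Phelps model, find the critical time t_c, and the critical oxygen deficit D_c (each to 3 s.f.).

At the critical point dD/dt = 0, so k_d L₀ e^(−k_d t) = k_a D. Substituting D(t) from the Streeter–Phelps equation and solving for t gives
t_c = ln[(k_a/k_d)(1 − D₀(k_a−k_d)/(k_d L₀))] / (k_a−k_d).
Here k_a−k_d = 1.312 d⁻¹ and 1 − D₀(k_a−k_d)/(k_d L₀) = 1 − 1.14×1.312/(0.168×47.7) = 0.8134, so
t_c = ln(8.810 × 0.8134) / 1.312 = 1.969 / 1.312 = 1.501 d.
L(t_c) = L₀ e^(−k_d t_c) = 47.7 × 0.7771 = 37.07 mg/L, and at the critical point k_a D_c = k_d L, so D_c = (0.168/1.48) × 37.07 = 4.208 mg/L.

t_c ≈ 1.50 d; D_c ≈ 4.21 mg/L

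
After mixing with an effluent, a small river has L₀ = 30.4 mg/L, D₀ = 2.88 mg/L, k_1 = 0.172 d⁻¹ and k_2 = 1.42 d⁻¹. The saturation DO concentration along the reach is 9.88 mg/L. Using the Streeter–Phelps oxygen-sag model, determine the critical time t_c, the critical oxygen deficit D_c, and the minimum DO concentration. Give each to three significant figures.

t_c ≈ 0.760 d; D_c ≈ 3.23 mg/L; min DO ≈ 6.65 mg/L

t_c = [1/(k_2−k_1)] ln[(k_2/k_1)(1 − D₀(k_2−k_1)/(k_1 L₀))]
= [1/(1.42−0.172)] ln[(1.42/0.172)(1 − 2.88×1.248/(0.172×30.4))]
= (1/1.248) ln[8.256 × 0.3126] = 0.8013 × ln(2.581) = 0.8013 × 0.9481 = 0.7597 d.
L(t_c) = L₀ e^(−k_1 t_c) = 30.4 × 0.8775 = 26.68 mg/L, and at the critical point k_2 D_c = k_1 L, so D_c = (0.172/1.42) × 26.68 = 3.231 mg/L.
Minimum DO = C_s − D_c = 9.88 − 3.231 = 6.649 mg/L.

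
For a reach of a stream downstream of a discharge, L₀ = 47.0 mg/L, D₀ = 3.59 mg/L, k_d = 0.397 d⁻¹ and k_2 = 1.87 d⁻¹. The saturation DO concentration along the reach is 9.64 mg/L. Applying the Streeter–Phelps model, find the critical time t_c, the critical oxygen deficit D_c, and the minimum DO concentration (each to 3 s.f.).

t_c ≈ 0.826 d; D_c ≈ 7.19 mg/L; min DO ≈ 2.45 mg/L

With k_2/k_d = 4.710 and 1 − D₀(k_2−k_d)/(k_d L₀) = 0.7166,
t_c = ln(4.710 × 0.7166) / (1.87 − 0.397) = ln(3.375) / 1.473 = 1.217/1.473 = 0.8259 d.
L(t_c) = L₀ e^(−k_d t_c) = 47.0 × 0.7205 = 33.86 mg/L, and at the critical point k_2 D_c = k_d L, so D_c = (0.397/1.87) × 33.86 = 7.189 mg/L.
Minimum DO = C_s − D_c = 9.64 − 7.189 = 2.451 mg/L.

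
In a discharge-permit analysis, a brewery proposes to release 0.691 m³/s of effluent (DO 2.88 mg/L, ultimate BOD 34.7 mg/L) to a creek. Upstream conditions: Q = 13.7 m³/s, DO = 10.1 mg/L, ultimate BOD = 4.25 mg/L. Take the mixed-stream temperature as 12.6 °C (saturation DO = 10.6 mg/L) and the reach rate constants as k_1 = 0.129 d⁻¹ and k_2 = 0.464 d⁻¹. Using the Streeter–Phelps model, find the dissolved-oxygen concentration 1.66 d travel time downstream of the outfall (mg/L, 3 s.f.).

DO ≈ 9.45 mg/L

Mixed DO = (13.7×10.1 + 0.691×2.88)/(13.7+0.691) = 140.4/14.39 = 9.753 mg/L.
Mixed L₀ = (13.7×4.25 + 0.691×34.7)/(14.39) = 82.20/14.39 = 5.712 mg/L.
Initial deficit D₀ = C_s − DO₀ = 10.6 − 9.753 = 0.8467 mg/L.
D(1.66) = [0.129×5.712/(0.464−0.129)](e^(−0.129×1.66) − e^(−0.464×1.66)) + 0.8467 e^(−0.464×1.66)
= 2.200 × (0.8072 − 0.4629) + 0.8467 × 0.4629 = 1.149 mg/L.
DO = 10.6 − 1.149 = 9.451 mg/L.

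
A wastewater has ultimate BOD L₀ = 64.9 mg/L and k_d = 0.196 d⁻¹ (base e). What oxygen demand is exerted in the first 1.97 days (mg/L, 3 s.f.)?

y ≈ 20.8 mg/L

y_t = L₀(1 − e^(−k_d t)) = 64.9 × (1 − e^(−0.196×1.97))
= 64.9 × (1 − 0.6797) = 64.9 × 0.3203 = 20.79 mg/L.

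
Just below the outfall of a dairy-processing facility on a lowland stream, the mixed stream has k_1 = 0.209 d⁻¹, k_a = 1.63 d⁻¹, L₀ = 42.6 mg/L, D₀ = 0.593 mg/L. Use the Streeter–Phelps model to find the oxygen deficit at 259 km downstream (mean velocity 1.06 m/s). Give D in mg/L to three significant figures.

D ≈ 3.41 mg/L

Travel time t = x/v = 259 km / (1.06 m/s) = 259000 m / 1.06 m/s = 244300 s = 2.828 d.
k_1 L₀/(k_a−k_1) = 0.209×42.6/(1.63−0.209) = 8.903/1.421 = 6.266 mg/L.
e^(−k_1 t) = e^(−0.209×2.828) = 0.5537; e^(−k_a t) = e^(−1.63×2.828) = 0.009955.
D = 6.266 × (0.5537 − 0.009955) + 0.593 × 0.009955 = 3.407 + 0.005904 = 3.413 mg/L.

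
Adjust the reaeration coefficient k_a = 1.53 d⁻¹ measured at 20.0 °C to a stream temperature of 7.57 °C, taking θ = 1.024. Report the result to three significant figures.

k_a ≈ 1.14 d⁻¹

k_a(T₂) = k_a(T₁) · θ^(T₂−T₁) = 1.53 × 1.024^(7.57−20.0)
= 1.53 × 1.024^-12.4 = 1.53 × 0.7447 = 1.139 d⁻¹.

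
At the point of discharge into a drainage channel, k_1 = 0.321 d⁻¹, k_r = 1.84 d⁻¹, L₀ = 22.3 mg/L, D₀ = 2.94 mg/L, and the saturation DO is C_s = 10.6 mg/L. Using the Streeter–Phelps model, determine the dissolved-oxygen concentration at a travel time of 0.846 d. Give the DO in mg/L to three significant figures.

DO ≈ 7.38 mg/L

k_1 L₀/(k_r−k_1) = 0.321×22.3/(1.84−0.321) = 7.158/1.519 = 4.713 mg/L.
e^(−k_1 t) = e^(−0.321×0.8460) = 0.7622; e^(−k_r t) = e^(−1.84×0.8460) = 0.2108.
D = 4.713 × (0.7622 − 0.2108) + 2.94 × 0.2108 = 2.598 + 0.6199 = 3.218 mg/L.
DO = C_s − D = 10.6 − 3.218 = 7.382 mg/L.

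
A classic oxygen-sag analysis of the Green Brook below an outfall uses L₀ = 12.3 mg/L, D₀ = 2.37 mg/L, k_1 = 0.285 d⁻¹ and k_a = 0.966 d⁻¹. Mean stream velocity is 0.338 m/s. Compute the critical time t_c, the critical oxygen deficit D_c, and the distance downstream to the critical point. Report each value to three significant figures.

t_c ≈ 0.887 d; D_c ≈ 2.82 mg/L; x_c ≈ 25.9 km

t_c = [1/(k_a−k_1)] ln[(k_a/k_1)(1 − D₀(k_a−k_1)/(k_1 L₀))]
= [1/(0.966−0.285)] ln[(0.966/0.285)(1 − 2.37×0.6810/(0.285×12.3))]
= (1/0.6810) ln[3.389 × 0.5396] = 1.468 × ln(1.829) = 1.468 × 0.6037 = 0.8865 d.
D_c = (k_1/k_a) L₀ e^(−k_1 t_c) = (0.285/0.966) × 12.3 × e^(−0.285×0.8865) = 0.2950 × 12.3 × 0.7767 = 2.819 mg/L.
x_c = v t_c = 0.338 m/s × 0.8865 d × 86400 s/d = 25890 m ≈ 25.9 km.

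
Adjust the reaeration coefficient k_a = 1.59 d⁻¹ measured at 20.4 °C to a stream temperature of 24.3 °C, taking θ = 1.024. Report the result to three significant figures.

k_a ≈ 1.74 d⁻¹

k_a(T₂) = k_a(T₁) · θ^(T₂−T₁) = 1.59 × 1.024^(24.3−20.4)
= 1.59 × 1.024^3.90 = 1.59 × 1.097 = 1.744 d⁻¹.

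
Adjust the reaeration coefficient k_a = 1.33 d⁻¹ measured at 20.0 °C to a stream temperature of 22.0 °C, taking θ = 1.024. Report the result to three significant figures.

k_a(T₂) = k_a(T₁) · θ^(T₂−T₁) = 1.33 × 1.024^(22.0−20.0)
= 1.33 × 1.024^2.00 = 1.33 × 1.049 = 1.395 d⁻¹.

k_a ≈ 1.39 d⁻¹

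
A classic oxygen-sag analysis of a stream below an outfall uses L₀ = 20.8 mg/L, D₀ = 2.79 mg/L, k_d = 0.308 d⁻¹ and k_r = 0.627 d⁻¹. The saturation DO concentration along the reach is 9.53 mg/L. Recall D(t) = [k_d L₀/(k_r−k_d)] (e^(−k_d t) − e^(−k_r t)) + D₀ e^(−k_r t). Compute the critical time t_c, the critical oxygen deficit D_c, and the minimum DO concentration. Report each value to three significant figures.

t_c ≈ 1.76 d; D_c ≈ 5.94 mg/L; min DO ≈ 3.59 mg/L

With k_r/k_d = 2.036 and 1 − D₀(k_r−k_d)/(k_d L₀) = 0.8611,
t_c = ln(2.036 × 0.8611) / (0.627 − 0.308) = ln(1.753) / 0.3190 = 0.5613/0.3190 = 1.759 d.
D_c = (k_d/k_r) L₀ e^(−k_d t_c) = (0.308/0.627) × 20.8 × e^(−0.308×1.759) = 0.4912 × 20.8 × 0.5816 = 5.943 mg/L.
Minimum DO = C_s − D_c = 9.53 − 5.943 = 3.587 mg/L.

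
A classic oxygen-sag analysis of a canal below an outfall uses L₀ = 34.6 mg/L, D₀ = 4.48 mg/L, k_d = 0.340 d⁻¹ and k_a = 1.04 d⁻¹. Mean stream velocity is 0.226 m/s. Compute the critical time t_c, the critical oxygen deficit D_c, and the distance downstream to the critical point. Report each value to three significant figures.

t_c ≈ 1.15 d; D_c ≈ 7.64 mg/L; x_c ≈ 22.5 km

At the critical point dD/dt = 0, so k_d L₀ e^(−k_d t) = k_a D. Substituting D(t) from the Streeter–Phelps equation and solving for t gives
t_c = ln[(k_a/k_d)(1 − D₀(k_a−k_d)/(k_d L₀))] / (k_a−k_d).
Here k_a−k_d = 0.7000 d⁻¹ and 1 − D₀(k_a−k_d)/(k_d L₀) = 1 − 4.48×0.7000/(0.340×34.6) = 0.7334, so
t_c = ln(3.059 × 0.7334) / 0.7000 = 0.8080 / 0.7000 = 1.154 d.
L(t_c) = L₀ e^(−k_d t_c) = 34.6 × 0.6754 = 23.37 mg/L, and at the critical point k_a D_c = k_d L, so D_c = (0.340/1.04) × 23.37 = 7.640 mg/L.
x_c = v t_c = 0.226 m/s × 1.154 d × 86400 s/d = 22540 m ≈ 22.5 km.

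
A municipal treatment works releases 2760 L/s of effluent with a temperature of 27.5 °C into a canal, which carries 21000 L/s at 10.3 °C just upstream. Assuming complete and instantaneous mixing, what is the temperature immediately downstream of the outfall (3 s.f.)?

12.3 °C

Flow-weighted mixing: C = (Q_r C_r + Q_w C_w)/(Q_r + Q_w)
= (21000×10.3 + 2760×27.5)/(21000 + 2760) = 292200/23760 = 12.30 °C.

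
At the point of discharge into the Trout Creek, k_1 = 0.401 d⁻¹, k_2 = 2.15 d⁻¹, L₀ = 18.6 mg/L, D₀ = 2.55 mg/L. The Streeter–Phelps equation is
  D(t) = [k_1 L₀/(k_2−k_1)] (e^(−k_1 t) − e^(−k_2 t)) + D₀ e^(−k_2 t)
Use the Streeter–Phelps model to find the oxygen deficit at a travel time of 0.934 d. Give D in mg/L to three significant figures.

k_1 L₀/(k_2−k_1) = 0.401×18.6/(2.15−0.401) = 7.459/1.749 = 4.264 mg/L.
e^(−k_1 t) = e^(−0.401×0.9340) = 0.6876; e^(−k_2 t) = e^(−2.15×0.9340) = 0.1342.
D = 4.264 × (0.6876 − 0.1342) + 2.55 × 0.1342 = 2.360 + 0.3423 = 2.702 mg/L.

D ≈ 2.70 mg/L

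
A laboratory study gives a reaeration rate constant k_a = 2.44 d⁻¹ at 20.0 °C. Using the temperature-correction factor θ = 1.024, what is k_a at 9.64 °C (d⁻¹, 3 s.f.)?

k_a ≈ 1.91 d⁻¹

k_a(T₂) = k_a(T₁) · θ^(T₂−T₁) = 2.44 × 1.024^(9.64−20.0)
= 2.44 × 1.024^-10.4 = 2.44 × 0.7822 = 1.908 d⁻¹.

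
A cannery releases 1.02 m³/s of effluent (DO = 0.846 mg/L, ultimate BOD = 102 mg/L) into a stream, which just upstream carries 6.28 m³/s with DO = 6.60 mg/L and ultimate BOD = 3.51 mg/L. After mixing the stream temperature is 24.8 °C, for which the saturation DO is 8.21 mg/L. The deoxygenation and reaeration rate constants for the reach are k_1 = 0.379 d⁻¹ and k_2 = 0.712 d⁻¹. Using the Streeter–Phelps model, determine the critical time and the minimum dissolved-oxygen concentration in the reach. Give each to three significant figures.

t_c ≈ 1.50 d; minimum DO ≈ 3.00 mg/L

Mixed DO = (6.28×6.60 + 1.02×0.846)/(6.28+1.02) = 42.31/7.300 = 5.796 mg/L.
Mixed L₀ = (6.28×3.51 + 1.02×102)/(7.300) = 126.1/7.300 = 17.27 mg/L.
Initial deficit D₀ = C_s − DO₀ = 8.21 − 5.796 = 2.414 mg/L.
t_c = (1/0.3330) ln[(0.712/0.379)(1 − 2.414×0.3330/(0.379×17.27))] = 3.003 × ln(1.648) = 1.500 d.
D_c = (0.379/0.712) × 17.27 × e^(−0.379×1.500) = 0.5323 × 17.27 × 0.5664 = 5.207 mg/L.
Minimum DO = 8.21 − 5.207 = 3.003 mg/L.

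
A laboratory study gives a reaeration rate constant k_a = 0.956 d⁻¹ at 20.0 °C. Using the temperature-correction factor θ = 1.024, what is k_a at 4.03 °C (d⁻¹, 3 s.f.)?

k_a ≈ 0.655 d⁻¹

k_a(T₂) = k_a(T₁) · θ^(T₂−T₁) = 0.956 × 1.024^(4.03−20.0)
= 0.956 × 1.024^-16.0 = 0.956 × 0.6847 = 0.6546 d⁻¹.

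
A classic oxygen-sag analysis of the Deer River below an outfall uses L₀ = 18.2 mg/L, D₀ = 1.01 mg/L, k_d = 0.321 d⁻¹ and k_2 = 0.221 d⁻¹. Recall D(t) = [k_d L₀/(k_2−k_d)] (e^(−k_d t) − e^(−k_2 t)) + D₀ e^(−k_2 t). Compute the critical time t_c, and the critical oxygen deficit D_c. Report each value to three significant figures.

With k_2/k_d = 0.6885 and 1 − D₀(k_2−k_d)/(k_d L₀) = 1.017,
t_c = ln(0.6885 × 1.017) / (0.221 − 0.321) = ln(0.7004) / -0.1000 = -0.3561/-0.1000 = 3.561 d.
L(t_c) = L₀ e^(−k_d t_c) = 18.2 × 0.3188 = 5.802 mg/L, and at the critical point k_2 D_c = k_d L, so D_c = (0.321/0.221) × 5.802 = 8.427 mg/L.

t_c ≈ 3.56 d; D_c ≈ 8.43 mg/L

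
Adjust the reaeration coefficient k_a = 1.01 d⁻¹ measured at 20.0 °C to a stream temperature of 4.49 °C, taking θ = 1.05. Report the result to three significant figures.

k_a(T₂) = k_a(T₁) · θ^(T₂−T₁) = 1.01 × 1.05^(4.49−20.0)
= 1.01 × 1.05^-15.5 = 1.01 × 0.4692 = 0.4739 d⁻¹.

k_a ≈ 0.474 d⁻¹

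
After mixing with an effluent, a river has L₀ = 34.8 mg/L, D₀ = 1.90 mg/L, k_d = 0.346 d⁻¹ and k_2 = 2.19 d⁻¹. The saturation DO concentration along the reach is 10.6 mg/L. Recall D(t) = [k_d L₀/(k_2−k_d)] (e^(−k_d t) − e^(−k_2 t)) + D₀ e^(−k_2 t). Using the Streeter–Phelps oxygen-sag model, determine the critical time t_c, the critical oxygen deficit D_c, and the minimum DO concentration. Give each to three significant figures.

t_c ≈ 0.814 d; D_c ≈ 4.15 mg/L; min DO ≈ 6.45 mg/L

t_c = [1/(k_2−k_d)] ln[(k_2/k_d)(1 − D₀(k_2−k_d)/(k_d L₀))]
= [1/(2.19−0.346)] ln[(2.19/0.346)(1 − 1.90×1.844/(0.346×34.8))]
= (1/1.844) ln[6.329 × 0.7090] = 0.5423 × ln(4.488) = 0.5423 × 1.501 = 0.8142 d.
D_c = (k_d/k_2) L₀ e^(−k_d t_c) = (0.346/2.19) × 34.8 × e^(−0.346×0.8142) = 0.1580 × 34.8 × 0.7545 = 4.148 mg/L.
Minimum DO = C_s − D_c = 10.6 − 4.148 = 6.452 mg/L.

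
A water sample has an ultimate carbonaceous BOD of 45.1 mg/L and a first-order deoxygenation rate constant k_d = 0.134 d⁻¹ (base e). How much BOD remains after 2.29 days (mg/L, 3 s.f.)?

L ≈ 33.2 mg/L

L_t = L₀ e^(−k_d t) = 45.1 × e^(−0.134×2.29) = 45.1 × 0.7358 = 33.18 mg/L.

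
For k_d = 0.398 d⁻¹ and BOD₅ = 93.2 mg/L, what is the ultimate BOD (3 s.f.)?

L₀ ≈ 108 mg/L

BOD₅ = L₀(1 − e^(−5k_d)) ⇒ L₀ = BOD₅ / (1 − e^(−5×0.398))
= 93.2 / (1 − 0.1367) = 93.2 / 0.8633 = 108.0 mg/L.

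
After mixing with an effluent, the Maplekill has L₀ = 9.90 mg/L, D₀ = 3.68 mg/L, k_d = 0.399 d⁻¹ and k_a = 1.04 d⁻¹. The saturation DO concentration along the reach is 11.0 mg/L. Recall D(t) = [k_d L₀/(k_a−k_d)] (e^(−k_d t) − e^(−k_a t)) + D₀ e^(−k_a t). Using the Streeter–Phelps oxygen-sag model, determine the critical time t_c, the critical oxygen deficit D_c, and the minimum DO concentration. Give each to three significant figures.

At the critical point dD/dt = 0, so k_d L₀ e^(−k_d t) = k_a D. Substituting D(t) from the Streeter–Phelps equation and solving for t gives
t_c = ln[(k_a/k_d)(1 − D₀(k_a−k_d)/(k_d L₀))] / (k_a−k_d).
Here k_a−k_d = 0.6410 d⁻¹ and 1 − D₀(k_a−k_d)/(k_d L₀) = 1 − 3.68×0.6410/(0.399×9.90) = 0.4028, so
t_c = ln(2.607 × 0.4028) / 0.6410 = 0.04877 / 0.6410 = 0.07609 d.
D_c = (k_d/k_a) L₀ e^(−k_d t_c) = (0.399/1.04) × 9.90 × e^(−0.399×0.07609) = 0.3837 × 9.90 × 0.9701 = 3.685 mg/L.
Minimum DO = C_s − D_c = 11.0 − 3.685 = 7.315 mg/L.

t_c ≈ 0.0761 d; D_c ≈ 3.68 mg/L; min DO ≈ 7.32 mg/L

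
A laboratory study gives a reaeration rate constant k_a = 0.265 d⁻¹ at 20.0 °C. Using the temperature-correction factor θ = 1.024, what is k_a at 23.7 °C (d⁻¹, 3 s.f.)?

k_a(T₂) = k_a(T₁) · θ^(T₂−T₁) = 0.265 × 1.024^(23.7−20.0)
= 0.265 × 1.024^3.70 = 0.265 × 1.092 = 0.2893 d⁻¹.

k_a ≈ 0.289 d⁻¹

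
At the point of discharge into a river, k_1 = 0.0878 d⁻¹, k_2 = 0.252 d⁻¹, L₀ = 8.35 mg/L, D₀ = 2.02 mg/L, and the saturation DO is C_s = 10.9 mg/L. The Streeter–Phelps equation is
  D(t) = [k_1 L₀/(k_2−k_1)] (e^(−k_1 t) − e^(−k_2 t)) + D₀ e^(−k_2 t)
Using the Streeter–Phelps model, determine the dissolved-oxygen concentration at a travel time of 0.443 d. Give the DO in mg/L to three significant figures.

k_1 L₀/(k_2−k_1) = 0.0878×8.35/(0.252−0.0878) = 0.7331/0.1642 = 4.465 mg/L.
e^(−k_1 t) = e^(−0.0878×0.4430) = 0.9619; e^(−k_2 t) = e^(−0.252×0.4430) = 0.8944.
D = 4.465 × (0.9619 − 0.8944) + 2.02 × 0.8944 = 0.3013 + 1.807 = 2.108 mg/L.
DO = C_s − D = 10.9 − 2.108 = 8.792 mg/L.

DO ≈ 8.79 mg/L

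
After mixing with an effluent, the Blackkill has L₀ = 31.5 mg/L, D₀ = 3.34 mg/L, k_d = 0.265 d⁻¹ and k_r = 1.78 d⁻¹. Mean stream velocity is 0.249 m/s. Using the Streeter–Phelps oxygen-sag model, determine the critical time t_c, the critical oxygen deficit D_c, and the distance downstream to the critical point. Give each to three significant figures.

t_c = [1/(k_r−k_d)] ln[(k_r/k_d)(1 − D₀(k_r−k_d)/(k_d L₀))]
= [1/(1.78−0.265)] ln[(1.78/0.265)(1 − 3.34×1.515/(0.265×31.5))]
= (1/1.515) ln[6.717 × 0.3938] = 0.6601 × ln(2.645) = 0.6601 × 0.9728 = 0.6421 d.
L(t_c) = L₀ e^(−k_d t_c) = 31.5 × 0.8435 = 26.57 mg/L, and at the critical point k_r D_c = k_d L, so D_c = (0.265/1.78) × 26.57 = 3.956 mg/L.
x_c = v t_c = 0.249 m/s × 0.6421 d × 86400 s/d = 13810 m ≈ 13.8 km.

t_c ≈ 0.642 d; D_c ≈ 3.96 mg/L; x_c ≈ 13.8 km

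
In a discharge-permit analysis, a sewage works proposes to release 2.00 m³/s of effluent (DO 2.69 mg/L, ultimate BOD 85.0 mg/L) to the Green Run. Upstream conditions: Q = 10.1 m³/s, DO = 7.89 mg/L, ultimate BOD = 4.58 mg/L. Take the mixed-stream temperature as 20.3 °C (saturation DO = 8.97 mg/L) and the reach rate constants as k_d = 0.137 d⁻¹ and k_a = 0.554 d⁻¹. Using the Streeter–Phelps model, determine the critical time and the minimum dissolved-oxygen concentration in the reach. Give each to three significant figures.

t_c ≈ 2.39 d; minimum DO ≈ 5.78 mg/L

Mixed DO = (10.1×7.89 + 2.00×2.69)/(10.1+2.00) = 85.07/12.10 = 7.030 mg/L.
Mixed L₀ = (10.1×4.58 + 2.00×85.0)/(12.10) = 216.3/12.10 = 17.87 mg/L.
Initial deficit D₀ = C_s − DO₀ = 8.97 − 7.030 = 1.940 mg/L.
t_c = (1/0.4170) ln[(0.554/0.137)(1 − 1.940×0.4170/(0.137×17.87))] = 2.398 × ln(2.708) = 2.389 d.
D_c = (0.137/0.554) × 17.87 × e^(−0.137×2.389) = 0.2473 × 17.87 × 0.7209 = 3.186 mg/L.
Minimum DO = 8.97 − 3.186 = 5.784 mg/L.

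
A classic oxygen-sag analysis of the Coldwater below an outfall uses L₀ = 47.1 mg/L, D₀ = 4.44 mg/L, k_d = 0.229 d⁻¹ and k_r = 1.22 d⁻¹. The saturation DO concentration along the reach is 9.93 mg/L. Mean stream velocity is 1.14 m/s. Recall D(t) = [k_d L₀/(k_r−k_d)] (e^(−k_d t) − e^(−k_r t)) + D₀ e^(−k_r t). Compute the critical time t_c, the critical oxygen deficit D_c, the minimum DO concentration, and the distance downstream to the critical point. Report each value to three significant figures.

t_c ≈ 1.16 d; D_c ≈ 6.78 mg/L; min DO ≈ 3.15 mg/L; x_c ≈ 114 km

With k_r/k_d = 5.328 and 1 − D₀(k_r−k_d)/(k_d L₀) = 0.5921,
t_c = ln(5.328 × 0.5921) / (1.22 − 0.229) = ln(3.154) / 0.9910 = 1.149/0.9910 = 1.159 d.
L(t_c) = L₀ e^(−k_d t_c) = 47.1 × 0.7669 = 36.12 mg/L, and at the critical point k_r D_c = k_d L, so D_c = (0.229/1.22) × 36.12 = 6.780 mg/L.
Minimum DO = C_s − D_c = 9.93 − 6.780 = 3.150 mg/L.
x_c = v t_c = 1.14 m/s × 1.159 d × 86400 s/d = 114200 m ≈ 114 km.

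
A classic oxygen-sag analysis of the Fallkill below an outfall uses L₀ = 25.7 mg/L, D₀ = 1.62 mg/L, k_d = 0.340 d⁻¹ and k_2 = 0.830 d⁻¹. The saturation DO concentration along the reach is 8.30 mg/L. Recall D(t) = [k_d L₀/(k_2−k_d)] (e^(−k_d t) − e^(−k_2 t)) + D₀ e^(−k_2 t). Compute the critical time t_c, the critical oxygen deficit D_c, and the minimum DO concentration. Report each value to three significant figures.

t_c = [1/(k_2−k_d)] ln[(k_2/k_d)(1 − D₀(k_2−k_d)/(k_d L₀))]
= [1/(0.830−0.340)] ln[(0.830/0.340)(1 − 1.62×0.4900/(0.340×25.7))]
= (1/0.4900) ln[2.441 × 0.9092] = 2.041 × ln(2.219) = 2.041 × 0.7972 = 1.627 d.
D_c = (k_d/k_2) L₀ e^(−k_d t_c) = (0.340/0.830) × 25.7 × e^(−0.340×1.627) = 0.4096 × 25.7 × 0.5751 = 6.055 mg/L.
Minimum DO = C_s − D_c = 8.30 − 6.055 = 2.245 mg/L.

t_c ≈ 1.63 d; D_c ≈ 6.05 mg/L; min DO ≈ 2.25 mg/L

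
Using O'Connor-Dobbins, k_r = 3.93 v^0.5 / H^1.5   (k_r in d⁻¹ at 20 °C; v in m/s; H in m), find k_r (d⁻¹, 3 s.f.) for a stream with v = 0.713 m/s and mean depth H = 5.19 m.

k_r ≈ 0.281 d⁻¹

k_r = 3.93 × 0.713^0.5 / 5.19^1.5 = 3.93 × 0.8444 / 11.82 = 0.2807 d⁻¹.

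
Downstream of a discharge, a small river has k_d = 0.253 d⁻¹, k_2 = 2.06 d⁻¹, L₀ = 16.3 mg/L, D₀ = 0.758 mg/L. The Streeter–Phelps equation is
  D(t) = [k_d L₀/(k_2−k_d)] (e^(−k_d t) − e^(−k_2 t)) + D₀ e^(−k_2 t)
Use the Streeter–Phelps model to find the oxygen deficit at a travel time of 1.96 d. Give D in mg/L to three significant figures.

k_d L₀/(k_2−k_d) = 0.253×16.3/(2.06−0.253) = 4.124/1.807 = 2.282 mg/L.
e^(−k_d t) = e^(−0.253×1.960) = 0.6090; e^(−k_2 t) = e^(−2.06×1.960) = 0.01764.
D = 2.282 × (0.6090 − 0.01764) + 0.758 × 0.01764 = 1.350 + 0.01337 = 1.363 mg/L.

D ≈ 1.36 mg/L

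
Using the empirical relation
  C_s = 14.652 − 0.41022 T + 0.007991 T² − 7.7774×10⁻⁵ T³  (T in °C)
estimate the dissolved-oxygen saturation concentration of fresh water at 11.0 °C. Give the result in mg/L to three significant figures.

C_s = 14.652 − 0.41022×11.0 + 0.007991×11.0² − 7.7774×10⁻⁵×11.0³ = 11.00 mg/L.

C_s ≈ 11.0 mg/L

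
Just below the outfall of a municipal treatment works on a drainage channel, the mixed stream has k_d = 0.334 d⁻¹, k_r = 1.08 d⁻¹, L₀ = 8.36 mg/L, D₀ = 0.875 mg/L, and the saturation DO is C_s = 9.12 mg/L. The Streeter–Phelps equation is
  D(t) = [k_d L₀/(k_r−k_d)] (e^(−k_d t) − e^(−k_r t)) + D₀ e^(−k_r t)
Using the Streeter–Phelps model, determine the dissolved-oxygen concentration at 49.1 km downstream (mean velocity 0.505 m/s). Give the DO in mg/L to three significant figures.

Travel time t = x/v = 49.1 km / (0.505 m/s) = 49100 m / 0.505 m/s = 97230 s = 1.125 d.
k_d L₀/(k_r−k_d) = 0.334×8.36/(1.08−0.334) = 2.792/0.7460 = 3.743 mg/L.
e^(−k_d t) = e^(−0.334×1.125) = 0.6867; e^(−k_r t) = e^(−1.08×1.125) = 0.2966.
D = 3.743 × (0.6867 − 0.2966) + 0.875 × 0.2966 = 1.460 + 0.2595 = 1.720 mg/L.
DO = C_s − D = 9.12 − 1.720 = 7.400 mg/L.

DO ≈ 7.40 mg/L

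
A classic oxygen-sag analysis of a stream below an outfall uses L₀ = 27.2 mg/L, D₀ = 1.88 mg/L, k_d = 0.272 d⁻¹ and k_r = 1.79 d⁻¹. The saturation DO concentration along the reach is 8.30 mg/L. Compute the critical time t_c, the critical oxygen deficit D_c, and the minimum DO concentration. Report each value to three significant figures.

t_c ≈ 0.920 d; D_c ≈ 3.22 mg/L; min DO ≈ 5.08 mg/L

With k_r/k_d = 6.581 and 1 − D₀(k_r−k_d)/(k_d L₀) = 0.6143,
t_c = ln(6.581 × 0.6143) / (1.79 − 0.272) = ln(4.042) / 1.518 = 1.397/1.518 = 0.9202 d.
D_c = (k_d/k_r) L₀ e^(−k_d t_c) = (0.272/1.79) × 27.2 × e^(−0.272×0.9202) = 0.1520 × 27.2 × 0.7786 = 3.218 mg/L.
Minimum DO = C_s − D_c = 8.30 − 3.218 = 5.082 mg/L.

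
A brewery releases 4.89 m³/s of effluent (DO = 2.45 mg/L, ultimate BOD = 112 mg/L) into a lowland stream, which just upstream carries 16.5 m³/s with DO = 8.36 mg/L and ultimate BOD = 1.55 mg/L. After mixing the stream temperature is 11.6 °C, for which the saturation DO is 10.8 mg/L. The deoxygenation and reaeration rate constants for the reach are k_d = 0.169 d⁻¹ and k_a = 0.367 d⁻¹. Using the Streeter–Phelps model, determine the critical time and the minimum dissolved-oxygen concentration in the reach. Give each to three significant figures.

t_c ≈ 3.00 d; minimum DO ≈ 3.37 mg/L

Mixed DO = (16.5×8.36 + 4.89×2.45)/(16.5+4.89) = 149.9/21.39 = 7.009 mg/L.
Mixed L₀ = (16.5×1.55 + 4.89×112)/(21.39) = 573.3/21.39 = 26.80 mg/L.
Initial deficit D₀ = C_s − DO₀ = 10.8 − 7.009 = 3.791 mg/L.
t_c = (1/0.1980) ln[(0.367/0.169)(1 − 3.791×0.1980/(0.169×26.80))] = 5.051 × ln(1.812) = 3.001 d.
D_c = (0.169/0.367) × 26.80 × e^(−0.169×3.001) = 0.4605 × 26.80 × 0.6022 = 7.431 mg/L.
Minimum DO = 10.8 − 7.431 = 3.369 mg/L.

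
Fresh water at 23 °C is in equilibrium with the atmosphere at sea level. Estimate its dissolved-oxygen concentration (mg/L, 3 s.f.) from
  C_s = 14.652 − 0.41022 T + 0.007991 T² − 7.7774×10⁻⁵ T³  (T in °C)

C_s ≈ 8.50 mg/L

C_s = 14.652 − 0.41022×23 + 0.007991×23² − 7.7774×10⁻⁵×23³ = 8.498 mg/L.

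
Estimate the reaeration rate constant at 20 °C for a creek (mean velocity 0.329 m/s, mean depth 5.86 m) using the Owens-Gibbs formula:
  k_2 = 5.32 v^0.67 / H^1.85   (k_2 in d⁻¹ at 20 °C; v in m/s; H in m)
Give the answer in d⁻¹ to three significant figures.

k_2 ≈ 0.0959 d⁻¹

k_2 = 5.32 × 0.329^0.67 / 5.86^1.85 = 5.32 × 0.4748 / 26.34 = 0.09590 d⁻¹.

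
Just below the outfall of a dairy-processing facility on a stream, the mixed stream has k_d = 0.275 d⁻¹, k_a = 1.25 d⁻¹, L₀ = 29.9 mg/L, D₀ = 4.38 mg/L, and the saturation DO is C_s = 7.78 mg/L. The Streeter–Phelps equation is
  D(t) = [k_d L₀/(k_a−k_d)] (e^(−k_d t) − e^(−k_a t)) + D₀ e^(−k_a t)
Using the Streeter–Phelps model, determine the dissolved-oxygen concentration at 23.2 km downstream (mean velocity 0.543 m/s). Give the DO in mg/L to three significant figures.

Travel time t = x/v = 23.2 km / (0.543 m/s) = 23200 m / 0.543 m/s = 42730 s = 0.4945 d.
k_d L₀/(k_a−k_d) = 0.275×29.9/(1.25−0.275) = 8.223/0.9750 = 8.433 mg/L.
e^(−k_d t) = e^(−0.275×0.4945) = 0.8729; e^(−k_a t) = e^(−1.25×0.4945) = 0.5389.
D = 8.433 × (0.8729 − 0.5389) + 4.38 × 0.5389 = 2.816 + 2.361 = 5.177 mg/L.
DO = C_s − D = 7.78 − 5.177 = 2.603 mg/L.

DO ≈ 2.60 mg/L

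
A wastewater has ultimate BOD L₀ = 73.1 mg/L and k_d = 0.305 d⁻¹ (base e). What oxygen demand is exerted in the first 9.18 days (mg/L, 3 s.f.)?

y ≈ 68.7 mg/L

y_t = L₀(1 − e^(−k_d t)) = 73.1 × (1 − e^(−0.305×9.18))
= 73.1 × (1 − 0.06082) = 73.1 × 0.9392 = 68.65 mg/L.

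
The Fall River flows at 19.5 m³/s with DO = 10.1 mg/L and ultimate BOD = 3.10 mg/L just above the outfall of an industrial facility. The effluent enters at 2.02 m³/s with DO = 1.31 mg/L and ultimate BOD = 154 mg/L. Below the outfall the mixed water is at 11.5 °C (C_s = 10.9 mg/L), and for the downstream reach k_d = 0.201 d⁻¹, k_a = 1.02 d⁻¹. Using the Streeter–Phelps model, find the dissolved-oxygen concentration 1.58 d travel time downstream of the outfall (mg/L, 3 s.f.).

Mixed DO = (19.5×10.1 + 2.02×1.31)/(19.5+2.02) = 199.6/21.52 = 9.275 mg/L.
Mixed L₀ = (19.5×3.10 + 2.02×154)/(21.52) = 371.5/21.52 = 17.26 mg/L.
Initial deficit D₀ = C_s − DO₀ = 10.9 − 9.275 = 1.625 mg/L.
D(1.58) = [0.201×17.26/(1.02−0.201)](e^(−0.201×1.58) − e^(−1.02×1.58)) + 1.625 e^(−1.02×1.58)
= 4.237 × (0.7279 − 0.1996) + 1.625 × 0.1996 = 2.563 mg/L.
DO = 10.9 − 2.563 = 8.337 mg/L.

DO ≈ 8.34 mg/L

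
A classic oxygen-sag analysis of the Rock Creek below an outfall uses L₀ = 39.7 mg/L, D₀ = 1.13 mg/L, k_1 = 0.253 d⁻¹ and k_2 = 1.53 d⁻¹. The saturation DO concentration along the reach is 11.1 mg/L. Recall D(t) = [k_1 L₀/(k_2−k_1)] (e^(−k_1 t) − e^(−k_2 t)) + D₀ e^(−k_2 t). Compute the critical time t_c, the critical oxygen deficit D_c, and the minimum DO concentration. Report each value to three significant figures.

With k_2/k_1 = 6.047 and 1 − D₀(k_2−k_1)/(k_1 L₀) = 0.8563,
t_c = ln(6.047 × 0.8563) / (1.53 − 0.253) = ln(5.179) / 1.277 = 1.645/1.277 = 1.288 d.
D_c = (k_1/k_2) L₀ e^(−k_1 t_c) = (0.253/1.53) × 39.7 × e^(−0.253×1.288) = 0.1654 × 39.7 × 0.7219 = 4.739 mg/L.
Minimum DO = C_s − D_c = 11.1 − 4.739 = 6.361 mg/L.

t_c ≈ 1.29 d; D_c ≈ 4.74 mg/L; min DO ≈ 6.36 mg/L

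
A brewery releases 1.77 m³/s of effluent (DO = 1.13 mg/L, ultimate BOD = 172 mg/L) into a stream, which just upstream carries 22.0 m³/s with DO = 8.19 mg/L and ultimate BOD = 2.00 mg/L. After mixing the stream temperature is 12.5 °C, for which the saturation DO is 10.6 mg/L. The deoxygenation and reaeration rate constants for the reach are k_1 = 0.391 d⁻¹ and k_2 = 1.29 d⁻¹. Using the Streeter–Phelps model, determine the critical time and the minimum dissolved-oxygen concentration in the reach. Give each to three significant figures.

Mixed DO = (22.0×8.19 + 1.77×1.13)/(22.0+1.77) = 182.2/23.77 = 7.664 mg/L.
Mixed L₀ = (22.0×2.00 + 1.77×172)/(23.77) = 348.4/23.77 = 14.66 mg/L.
Initial deficit D₀ = C_s − DO₀ = 10.6 − 7.664 = 2.936 mg/L.
t_c = (1/0.8990) ln[(1.29/0.391)(1 − 2.936×0.8990/(0.391×14.66))] = 1.112 × ln(1.780) = 0.6414 d.
D_c = (0.391/1.29) × 14.66 × e^(−0.391×0.6414) = 0.3031 × 14.66 × 0.7782 = 3.458 mg/L.
Minimum DO = 10.6 − 3.458 = 7.142 mg/L.

t_c ≈ 0.641 d; minimum DO ≈ 7.14 mg/L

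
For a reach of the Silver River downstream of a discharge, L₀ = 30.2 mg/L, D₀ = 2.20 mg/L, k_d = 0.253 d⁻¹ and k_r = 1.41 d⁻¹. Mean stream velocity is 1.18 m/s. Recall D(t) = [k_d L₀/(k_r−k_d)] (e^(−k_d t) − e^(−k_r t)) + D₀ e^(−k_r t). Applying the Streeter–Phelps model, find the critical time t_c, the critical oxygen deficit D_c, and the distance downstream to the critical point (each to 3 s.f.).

At the critical point dD/dt = 0, so k_d L₀ e^(−k_d t) = k_r D. Substituting D(t) from the Streeter–Phelps equation and solving for t gives
t_c = ln[(k_r/k_d)(1 − D₀(k_r−k_d)/(k_d L₀))] / (k_r−k_d).
Here k_r−k_d = 1.157 d⁻¹ and 1 − D₀(k_r−k_d)/(k_d L₀) = 1 − 2.20×1.157/(0.253×30.2) = 0.6669, so
t_c = ln(5.573 × 0.6669) / 1.157 = 1.313 / 1.157 = 1.135 d.
L(t_c) = L₀ e^(−k_d t_c) = 30.2 × 0.7505 = 22.66 mg/L, and at the critical point k_r D_c = k_d L, so D_c = (0.253/1.41) × 22.66 = 4.067 mg/L.
x_c = v t_c = 1.18 m/s × 1.135 d × 86400 s/d = 115700 m ≈ 116 km.

t_c ≈ 1.13 d; D_c ≈ 4.07 mg/L; x_c ≈ 116 km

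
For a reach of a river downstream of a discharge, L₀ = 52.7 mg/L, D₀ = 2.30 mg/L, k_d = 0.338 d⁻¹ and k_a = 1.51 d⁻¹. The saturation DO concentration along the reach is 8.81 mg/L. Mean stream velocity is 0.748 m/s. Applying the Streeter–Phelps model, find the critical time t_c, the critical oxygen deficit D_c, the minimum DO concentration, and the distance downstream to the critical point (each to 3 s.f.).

At the critical point dD/dt = 0, so k_d L₀ e^(−k_d t) = k_a D. Substituting D(t) from the Streeter–Phelps equation and solving for t gives
t_c = ln[(k_a/k_d)(1 − D₀(k_a−k_d)/(k_d L₀))] / (k_a−k_d).
Here k_a−k_d = 1.172 d⁻¹ and 1 − D₀(k_a−k_d)/(k_d L₀) = 1 − 2.30×1.172/(0.338×52.7) = 0.8487, so
t_c = ln(4.467 × 0.8487) / 1.172 = 1.333 / 1.172 = 1.137 d.
L(t_c) = L₀ e^(−k_d t_c) = 52.7 × 0.6809 = 35.88 mg/L, and at the critical point k_a D_c = k_d L, so D_c = (0.338/1.51) × 35.88 = 8.032 mg/L.
Minimum DO = C_s − D_c = 8.81 − 8.032 = 0.7779 mg/L.
x_c = v t_c = 0.748 m/s × 1.137 d × 86400 s/d = 73490 m ≈ 73.5 km.

t_c ≈ 1.14 d; D_c ≈ 8.03 mg/L; min DO ≈ 0.778 mg/L; x_c ≈ 73.5 km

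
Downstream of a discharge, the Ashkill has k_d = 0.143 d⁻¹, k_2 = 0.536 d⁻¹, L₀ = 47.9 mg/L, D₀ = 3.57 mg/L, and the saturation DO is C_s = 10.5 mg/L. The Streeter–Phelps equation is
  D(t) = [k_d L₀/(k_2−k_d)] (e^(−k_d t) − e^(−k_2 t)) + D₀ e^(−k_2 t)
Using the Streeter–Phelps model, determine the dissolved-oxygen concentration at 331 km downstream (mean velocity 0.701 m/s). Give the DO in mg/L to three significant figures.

Travel time t = x/v = 331 km / (0.701 m/s) = 331000 m / 0.701 m/s = 472200 s = 5.465 d.
k_d L₀/(k_2−k_d) = 0.143×47.9/(0.536−0.143) = 6.850/0.3930 = 17.43 mg/L.
e^(−k_d t) = e^(−0.143×5.465) = 0.4577; e^(−k_2 t) = e^(−0.536×5.465) = 0.05344.
D = 17.43 × (0.4577 − 0.05344) + 3.57 × 0.05344 = 7.046 + 0.1908 = 7.237 mg/L.
DO = C_s − D = 10.5 − 7.237 = 3.263 mg/L.

DO ≈ 3.26 mg/L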